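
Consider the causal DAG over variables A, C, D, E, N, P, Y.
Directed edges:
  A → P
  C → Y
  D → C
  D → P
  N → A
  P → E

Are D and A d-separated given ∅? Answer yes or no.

Yes — D ⊥ A | ∅.

Bayes-Ball from D | ∅ reaches {C,E,P,Y}.
A ∉ reach(D|∅) ⇒ D ⊥ A | ∅.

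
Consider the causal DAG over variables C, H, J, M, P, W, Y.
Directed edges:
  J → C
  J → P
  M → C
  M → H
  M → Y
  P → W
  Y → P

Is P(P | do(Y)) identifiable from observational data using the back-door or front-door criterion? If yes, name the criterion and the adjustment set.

desc(Y)\{Y}={P,W}; candidates ⊆ {C,H,J,M}.
∅: Y⊥P given ∅ in G with Y→· removed — back-door holds.
P(P|do(Y)) = P(P|Y) — no adjustment needed.

P(P|do(Y)): backdoor, adjust for ∅.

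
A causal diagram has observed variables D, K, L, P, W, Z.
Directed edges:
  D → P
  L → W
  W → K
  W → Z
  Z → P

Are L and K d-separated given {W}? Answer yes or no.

Yes — L ⊥ K | {W}.

Bayes-Ball from L | {W} reaches ∅.
K ∉ reach(L|{W}) ⇒ L ⊥ K | {W}.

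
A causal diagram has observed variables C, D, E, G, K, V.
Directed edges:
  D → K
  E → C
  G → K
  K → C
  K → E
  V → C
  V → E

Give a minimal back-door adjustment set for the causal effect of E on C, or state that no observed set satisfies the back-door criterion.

E→C: minimal back-door set {K, V}.

desc(E)\{E}={C}; candidates ⊆ {D,G,K,V}.
size 0: {}; under {} E still reaches {C,D,G,K,V} ∋ C.
size 1: {D}, {G}, {K} …(+1); under {D} E still reaches {C,G,K,V} ∋ C.
{K,V}: E⊥C given {K,V} in G with E→· removed — back-door holds.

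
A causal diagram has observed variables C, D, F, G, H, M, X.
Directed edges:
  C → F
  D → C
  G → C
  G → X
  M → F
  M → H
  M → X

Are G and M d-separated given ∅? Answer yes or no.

Yes — G ⊥ M | ∅.

Bayes-Ball from G | ∅ reaches {C,F,X}.
M ∉ reach(G|∅) ⇒ G ⊥ M | ∅.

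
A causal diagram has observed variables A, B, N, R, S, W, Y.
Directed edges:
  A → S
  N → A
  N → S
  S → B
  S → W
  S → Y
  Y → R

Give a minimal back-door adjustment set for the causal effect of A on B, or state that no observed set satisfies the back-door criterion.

A→B: minimal back-door set {N}.

desc(A)\{A}={B,R,S,W,Y}; candidates ⊆ {N}.
size 0: {}; under {} A still reaches {B,N,R,S,W,Y} ∋ B.
{N}: A⊥B given {N} in G with A→· removed — back-door holds.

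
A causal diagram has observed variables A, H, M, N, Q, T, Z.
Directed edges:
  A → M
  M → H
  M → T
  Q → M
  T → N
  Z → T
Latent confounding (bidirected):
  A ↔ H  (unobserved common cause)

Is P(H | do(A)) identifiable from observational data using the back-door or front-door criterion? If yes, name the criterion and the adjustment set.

desc(A)\{A}={H,M,N,T}; candidates ⊆ {Q,Z}.
A↔H: latent back-door arc(s) into A.
size 0: {}; under {} A still reaches {H} ∋ H.
size 1: {Q}, {Z}; under {Q} A still reaches {H} ∋ H.
size 2: {Q,Z}; under {Q,Z} A still reaches {H} ∋ H.
A↔H cannot be blocked by any observed set — no back-door set.
{M}: (i) intercepts every directed A→H path; (ii) no back-door A→{M}; (iii) {A} blocks every back-door {M}→H. Front-door holds.
P(H|do(A)) = Σ_{M} P(M|A) Σ_{A'} P(H|M,A')P(A').

P(H|do(A)): frontdoor, adjust for {M}.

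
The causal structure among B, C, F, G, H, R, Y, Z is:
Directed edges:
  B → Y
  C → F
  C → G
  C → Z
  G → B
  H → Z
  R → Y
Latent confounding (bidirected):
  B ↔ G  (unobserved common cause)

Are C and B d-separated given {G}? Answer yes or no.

No — C and B are d-connected given {G}.

Bayes-Ball from C | {G} reaches {B,F,Y,Z}.
B ∈ reach(C|{G}) ⇒ C ⊥̸ B | {G}.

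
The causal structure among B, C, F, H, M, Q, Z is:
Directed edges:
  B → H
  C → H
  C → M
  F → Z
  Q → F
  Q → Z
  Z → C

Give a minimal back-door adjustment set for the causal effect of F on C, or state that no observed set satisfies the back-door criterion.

F→C: minimal back-door set {Q}.

desc(F)\{F}={C,H,M,Z}; candidates ⊆ {B,Q}.
size 0: {}; under {} F still reaches {C,H,M,Q,Z} ∋ C.
{Q}: F⊥C given {Q} in G with F→· removed — back-door holds.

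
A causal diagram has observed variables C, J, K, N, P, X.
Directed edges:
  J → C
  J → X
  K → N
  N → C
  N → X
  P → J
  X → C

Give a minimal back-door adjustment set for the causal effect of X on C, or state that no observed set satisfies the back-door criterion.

desc(X)\{X}={C}; candidates ⊆ {J,K,N,P}.
size 0: {}; under {} X still reaches {C,J,K,N,P} ∋ C.
size 1: {J}, {K}, {N} …(+1); under {J} X still reaches {C,K,N} ∋ C.
{J,N}: X⊥C given {J,N} in G with X→· removed — back-door holds.

X→C: minimal back-door set {J, N}.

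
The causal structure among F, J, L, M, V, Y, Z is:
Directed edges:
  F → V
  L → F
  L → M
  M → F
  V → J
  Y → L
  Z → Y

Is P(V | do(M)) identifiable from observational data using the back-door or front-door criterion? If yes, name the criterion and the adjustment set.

desc(M)\{M}={F,J,V}; candidates ⊆ {L,Y,Z}.
size 0: {}; under {} M still reaches {F,J,L,V,Y,Z} ∋ V.
{L}: M⊥V given {L} in G with M→· removed — back-door holds.
P(V|do(M)) = Σ_{L} P(V|M,L)·P(L).

P(V|do(M)): backdoor, adjust for {L}.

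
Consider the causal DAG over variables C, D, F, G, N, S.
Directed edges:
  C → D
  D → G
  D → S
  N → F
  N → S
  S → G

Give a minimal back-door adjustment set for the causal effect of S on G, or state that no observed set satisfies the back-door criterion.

desc(S)\{S}={G}; candidates ⊆ {C,D,F,N}.
size 0: {}; under {} S still reaches {C,D,F,G,N} ∋ G.
{D}: S⊥G given {D} in G with S→· removed — back-door holds.

S→G: minimal back-door set {D}.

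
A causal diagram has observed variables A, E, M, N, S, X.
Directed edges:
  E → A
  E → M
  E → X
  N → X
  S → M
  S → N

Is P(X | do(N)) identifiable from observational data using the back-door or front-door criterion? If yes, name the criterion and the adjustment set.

desc(N)\{N}={X}; candidates ⊆ {A,E,M,S}.
∅: N⊥X given ∅ in G with N→· removed — back-door holds.
P(X|do(N)) = P(X|N) — no adjustment needed.

P(X|do(N)): backdoor, adjust for ∅.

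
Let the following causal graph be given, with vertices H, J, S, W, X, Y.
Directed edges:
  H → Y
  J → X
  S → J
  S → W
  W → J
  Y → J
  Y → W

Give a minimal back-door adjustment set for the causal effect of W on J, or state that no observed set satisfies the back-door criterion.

W→J: minimal back-door set {S, Y}.

desc(W)\{W}={J,X}; candidates ⊆ {H,S,Y}.
size 0: {}; under {} W still reaches {H,J,S,X,Y} ∋ J.
size 1: {H}, {S}, {Y}; under {H} W still reaches {J,S,X,Y} ∋ J.
{S,Y}: W⊥J given {S,Y} in G with W→· removed — back-door holds.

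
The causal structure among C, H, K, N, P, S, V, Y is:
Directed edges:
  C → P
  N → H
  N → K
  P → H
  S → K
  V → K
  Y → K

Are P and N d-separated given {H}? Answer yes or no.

Bayes-Ball from P | {H} reaches {C,K,N}.
N ∈ reach(P|{H}) ⇒ P ⊥̸ N | {H}.

No — P and N are d-connected given {H}.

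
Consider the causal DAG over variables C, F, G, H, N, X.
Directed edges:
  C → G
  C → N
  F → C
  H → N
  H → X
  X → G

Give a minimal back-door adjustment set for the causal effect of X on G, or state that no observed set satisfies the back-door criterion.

X→G: minimal back-door set ∅.

desc(X)\{X}={G}; candidates ⊆ {C,F,H,N}.
∅: X⊥G given ∅ in G with X→· removed — back-door holds.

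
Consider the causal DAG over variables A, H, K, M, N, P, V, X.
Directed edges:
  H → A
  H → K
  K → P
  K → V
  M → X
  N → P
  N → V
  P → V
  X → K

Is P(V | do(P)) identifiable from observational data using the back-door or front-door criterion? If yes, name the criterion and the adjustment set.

desc(P)\{P}={V}; candidates ⊆ {A,H,K,M,N,X}.
size 0: {}; under {} P still reaches {A,H,K,M,N,V,X} ∋ V.
size 1: {A}, {H}, {K} …(+3); under {A} P still reaches {H,K,M,N,V,X} ∋ V.
{K,N}: P⊥V given {K,N} in G with P→· removed — back-door holds.
P(V|do(P)) = Σ_{K,N} P(V|P,K,N)·P(K,N).

P(V|do(P)): backdoor, adjust for {K, N}.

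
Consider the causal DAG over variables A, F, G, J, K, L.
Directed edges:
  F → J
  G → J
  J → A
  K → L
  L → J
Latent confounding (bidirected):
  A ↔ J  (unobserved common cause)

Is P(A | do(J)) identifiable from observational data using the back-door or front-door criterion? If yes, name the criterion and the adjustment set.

P(A|do(J)): not identifiable (no BD/FD set).

desc(J)\{J}={A}; candidates ⊆ {F,G,K,L}.
J↔A: latent back-door arc(s) into J.
size 0: {}; under {} J still reaches {A,F,G,K,L} ∋ A.
size 1: {F}, {G}, {K} …(+1); under {F} J still reaches {A,G,K,L} ∋ A.
size 2: {F,G}, {F,K}, {F,L} …(+3); under {F,G} J still reaches {A,K,L} ∋ A.
J↔A cannot be blocked by any observed set — no back-door set.
No mediator lies on a directed J→…→A path.
Neither criterion identifies P(A|do(J)) in this graph.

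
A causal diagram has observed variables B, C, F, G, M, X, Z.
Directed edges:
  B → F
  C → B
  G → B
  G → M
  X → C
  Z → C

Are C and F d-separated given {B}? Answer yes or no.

Bayes-Ball from C | {B} reaches {G,M,X,Z}.
F ∉ reach(C|{B}) ⇒ C ⊥ F | {B}.

Yes — C ⊥ F | {B}.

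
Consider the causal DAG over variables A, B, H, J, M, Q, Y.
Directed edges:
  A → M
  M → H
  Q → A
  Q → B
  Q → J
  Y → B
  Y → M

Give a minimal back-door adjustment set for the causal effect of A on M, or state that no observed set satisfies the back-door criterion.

desc(A)\{A}={H,M}; candidates ⊆ {B,J,Q,Y}.
∅: A⊥M given ∅ in G with A→· removed — back-door holds.

A→M: minimal back-door set ∅.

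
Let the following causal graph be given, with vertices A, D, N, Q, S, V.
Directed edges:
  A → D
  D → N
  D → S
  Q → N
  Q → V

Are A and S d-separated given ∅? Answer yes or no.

No — A and S are d-connected given ∅.

Bayes-Ball from A | ∅ reaches {D,N,S}.
S ∈ reach(A|∅) ⇒ A ⊥̸ S | ∅.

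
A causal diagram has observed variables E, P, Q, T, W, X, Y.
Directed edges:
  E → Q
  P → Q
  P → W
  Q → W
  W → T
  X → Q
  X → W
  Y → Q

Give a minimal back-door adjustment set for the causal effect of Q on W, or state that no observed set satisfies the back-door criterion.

desc(Q)\{Q}={T,W}; candidates ⊆ {E,P,X,Y}.
size 0: {}; under {} Q still reaches {E,P,T,W,X,Y} ∋ W.
size 1: {E}, {P}, {X} …(+1); under {E} Q still reaches {P,T,W,X,Y} ∋ W.
{P,X}: Q⊥W given {P,X} in G with Q→· removed — back-door holds.

Q→W: minimal back-door set {P, X}.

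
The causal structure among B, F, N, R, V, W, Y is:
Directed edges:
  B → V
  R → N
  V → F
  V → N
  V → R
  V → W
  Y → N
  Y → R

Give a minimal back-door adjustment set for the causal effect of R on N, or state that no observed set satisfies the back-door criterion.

desc(R)\{R}={N}; candidates ⊆ {B,F,V,W,Y}.
size 0: {}; under {} R still reaches {B,F,N,V,W,Y} ∋ N.
size 1: {B}, {F}, {V} …(+2); under {B} R still reaches {F,N,V,W,Y} ∋ N.
{V,Y}: R⊥N given {V,Y} in G with R→· removed — back-door holds.

R→N: minimal back-door set {V, Y}.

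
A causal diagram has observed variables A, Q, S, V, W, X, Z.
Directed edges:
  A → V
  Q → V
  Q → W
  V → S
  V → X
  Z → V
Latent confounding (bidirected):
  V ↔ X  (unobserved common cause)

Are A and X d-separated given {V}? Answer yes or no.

No — A and X are d-connected given {V}.

Bayes-Ball from A | {V} reaches {Q,W,X,Z}.
X ∈ reach(A|{V}) ⇒ A ⊥̸ X | {V}.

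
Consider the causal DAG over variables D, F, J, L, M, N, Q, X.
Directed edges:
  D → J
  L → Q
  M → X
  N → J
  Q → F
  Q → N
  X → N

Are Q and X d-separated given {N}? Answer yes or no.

No — Q and X are d-connected given {N}.

Bayes-Ball from Q | {N} reaches {F,L,M,X}.
X ∈ reach(Q|{N}) ⇒ Q ⊥̸ X | {N}.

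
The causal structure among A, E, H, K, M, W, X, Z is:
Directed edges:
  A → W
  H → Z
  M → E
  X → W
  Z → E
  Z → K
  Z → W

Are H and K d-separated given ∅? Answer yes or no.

Bayes-Ball from H | ∅ reaches {E,K,W,Z}.
K ∈ reach(H|∅) ⇒ H ⊥̸ K | ∅.

No — H and K are d-connected given ∅.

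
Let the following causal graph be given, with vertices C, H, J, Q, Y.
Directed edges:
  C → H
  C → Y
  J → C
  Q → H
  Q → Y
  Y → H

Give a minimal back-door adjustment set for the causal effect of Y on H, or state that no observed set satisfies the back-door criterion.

Y→H: minimal back-door set {C, Q}.

desc(Y)\{Y}={H}; candidates ⊆ {C,J,Q}.
size 0: {}; under {} Y still reaches {C,H,J,Q} ∋ H.
size 1: {C}, {J}, {Q}; under {C} Y still reaches {H,Q} ∋ H.
{C,Q}: Y⊥H given {C,Q} in G with Y→· removed — back-door holds.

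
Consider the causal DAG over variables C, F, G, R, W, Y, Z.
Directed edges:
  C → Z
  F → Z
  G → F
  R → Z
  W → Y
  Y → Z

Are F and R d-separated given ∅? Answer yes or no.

Yes — F ⊥ R | ∅.

Bayes-Ball from F | ∅ reaches {G,Z}.
R ∉ reach(F|∅) ⇒ F ⊥ R | ∅.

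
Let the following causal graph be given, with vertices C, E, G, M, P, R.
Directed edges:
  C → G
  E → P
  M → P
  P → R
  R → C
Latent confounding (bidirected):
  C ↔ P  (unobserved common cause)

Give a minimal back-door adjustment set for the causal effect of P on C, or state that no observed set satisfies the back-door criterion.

P→C: no observed back-door set.

desc(P)\{P}={C,G,R}; candidates ⊆ {E,M}.
P↔C: latent back-door arc(s) into P.
size 0: {}; under {} P still reaches {C,E,G,M} ∋ C.
size 1: {E}, {M}; under {E} P still reaches {C,G,M} ∋ C.
size 2: {E,M}; under {E,M} P still reaches {C,G} ∋ C.
P↔C cannot be blocked by any observed set — no back-door set.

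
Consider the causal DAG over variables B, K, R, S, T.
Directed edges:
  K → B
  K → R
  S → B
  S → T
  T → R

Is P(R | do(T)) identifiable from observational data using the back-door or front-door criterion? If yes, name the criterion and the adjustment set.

desc(T)\{T}={R}; candidates ⊆ {B,K,S}.
∅: T⊥R given ∅ in G with T→· removed — back-door holds.
P(R|do(T)) = P(R|T) — no adjustment needed.

P(R|do(T)): backdoor, adjust for ∅.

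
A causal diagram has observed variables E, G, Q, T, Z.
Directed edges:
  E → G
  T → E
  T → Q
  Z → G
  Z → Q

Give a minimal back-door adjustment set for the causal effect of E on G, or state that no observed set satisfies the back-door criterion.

desc(E)\{E}={G}; candidates ⊆ {Q,T,Z}.
∅: E⊥G given ∅ in G with E→· removed — back-door holds.

E→G: minimal back-door set ∅.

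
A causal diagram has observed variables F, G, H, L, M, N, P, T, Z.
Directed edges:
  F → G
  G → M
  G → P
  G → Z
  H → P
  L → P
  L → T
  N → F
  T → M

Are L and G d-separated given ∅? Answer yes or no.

Bayes-Ball from L | ∅ reaches {M,P,T}.
G ∉ reach(L|∅) ⇒ L ⊥ G | ∅.

Yes — L ⊥ G | ∅.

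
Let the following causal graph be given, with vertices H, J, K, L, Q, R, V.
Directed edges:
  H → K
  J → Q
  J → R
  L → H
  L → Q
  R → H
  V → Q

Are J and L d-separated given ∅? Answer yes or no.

Bayes-Ball from J | ∅ reaches {H,K,Q,R}.
L ∉ reach(J|∅) ⇒ J ⊥ L | ∅.

Yes — J ⊥ L | ∅.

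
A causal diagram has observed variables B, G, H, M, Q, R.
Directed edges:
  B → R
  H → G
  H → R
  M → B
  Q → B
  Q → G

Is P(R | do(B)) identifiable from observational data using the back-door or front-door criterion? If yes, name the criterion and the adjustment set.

desc(B)\{B}={R}; candidates ⊆ {G,H,M,Q}.
∅: B⊥R given ∅ in G with B→· removed — back-door holds.
P(R|do(B)) = P(R|B) — no adjustment needed.

P(R|do(B)): backdoor, adjust for ∅.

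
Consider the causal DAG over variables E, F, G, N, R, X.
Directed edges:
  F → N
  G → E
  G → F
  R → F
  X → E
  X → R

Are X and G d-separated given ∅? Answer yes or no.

Bayes-Ball from X | ∅ reaches {E,F,N,R}.
G ∉ reach(X|∅) ⇒ X ⊥ G | ∅.

Yes — X ⊥ G | ∅.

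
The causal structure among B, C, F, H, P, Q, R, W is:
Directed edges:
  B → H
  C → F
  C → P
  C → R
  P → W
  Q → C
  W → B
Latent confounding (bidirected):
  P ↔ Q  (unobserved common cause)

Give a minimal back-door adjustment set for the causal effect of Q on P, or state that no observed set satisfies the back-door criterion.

desc(Q)\{Q}={B,C,F,H,P,R,W}; candidates ⊆ {—}.
Q↔P: latent back-door arc(s) into Q.
size 0: {}; under {} Q still reaches {B,H,P,W} ∋ P.
Q↔P cannot be blocked by any observed set — no back-door set.

Q→P: no observed back-door set.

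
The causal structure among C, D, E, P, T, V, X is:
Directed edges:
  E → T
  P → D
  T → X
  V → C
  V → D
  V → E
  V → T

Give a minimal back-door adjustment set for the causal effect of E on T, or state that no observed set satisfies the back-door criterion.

E→T: minimal back-door set {V}.

desc(E)\{E}={T,X}; candidates ⊆ {C,D,P,V}.
size 0: {}; under {} E still reaches {C,D,T,V,X} ∋ T.
{V}: E⊥T given {V} in G with E→· removed — back-door holds.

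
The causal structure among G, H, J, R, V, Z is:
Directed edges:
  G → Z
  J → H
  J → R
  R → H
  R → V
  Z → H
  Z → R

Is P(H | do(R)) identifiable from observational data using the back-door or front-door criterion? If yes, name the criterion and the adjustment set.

desc(R)\{R}={H,V}; candidates ⊆ {G,J,Z}.
size 0: {}; under {} R still reaches {G,H,J,Z} ∋ H.
size 1: {G}, {J}, {Z}; under {G} R still reaches {H,J,Z} ∋ H.
{J,Z}: R⊥H given {J,Z} in G with R→· removed — back-door holds.
P(H|do(R)) = Σ_{J,Z} P(H|R,J,Z)·P(J,Z).

P(H|do(R)): backdoor, adjust for {J, Z}.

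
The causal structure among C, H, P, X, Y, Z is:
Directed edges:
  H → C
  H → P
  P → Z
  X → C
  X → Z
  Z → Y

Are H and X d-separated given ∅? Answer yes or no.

Bayes-Ball from H | ∅ reaches {C,P,Y,Z}.
X ∉ reach(H|∅) ⇒ H ⊥ X | ∅.

Yes — H ⊥ X | ∅.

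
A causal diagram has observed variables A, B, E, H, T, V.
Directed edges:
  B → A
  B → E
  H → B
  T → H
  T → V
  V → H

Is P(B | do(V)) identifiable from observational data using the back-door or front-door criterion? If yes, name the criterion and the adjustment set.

P(B|do(V)): backdoor, adjust for {T}.

desc(V)\{V}={A,B,E,H}; candidates ⊆ {T}.
size 0: {}; under {} V still reaches {A,B,E,H,T} ∋ B.
{T}: V⊥B given {T} in G with V→· removed — back-door holds.
P(B|do(V)) = Σ_{T} P(B|V,T)·P(T).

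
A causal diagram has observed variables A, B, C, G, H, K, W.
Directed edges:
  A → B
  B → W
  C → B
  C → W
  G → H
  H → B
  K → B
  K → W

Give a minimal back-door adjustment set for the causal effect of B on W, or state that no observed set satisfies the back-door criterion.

B→W: minimal back-door set {C, K}.

desc(B)\{B}={W}; candidates ⊆ {A,C,G,H,K}.
size 0: {}; under {} B still reaches {A,C,G,H,K,W} ∋ W.
size 1: {A}, {C}, {G} …(+2); under {A} B still reaches {C,G,H,K,W} ∋ W.
{C,K}: B⊥W given {C,K} in G with B→· removed — back-door holds.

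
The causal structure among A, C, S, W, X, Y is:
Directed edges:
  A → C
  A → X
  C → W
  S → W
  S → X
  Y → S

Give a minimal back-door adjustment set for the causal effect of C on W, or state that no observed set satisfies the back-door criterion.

C→W: minimal back-door set ∅.

desc(C)\{C}={W}; candidates ⊆ {A,S,X,Y}.
∅: C⊥W given ∅ in G with C→· removed — back-door holds.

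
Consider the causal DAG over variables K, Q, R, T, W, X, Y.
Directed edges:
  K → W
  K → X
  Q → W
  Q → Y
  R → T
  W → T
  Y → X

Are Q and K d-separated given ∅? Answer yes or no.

Yes — Q ⊥ K | ∅.

Bayes-Ball from Q | ∅ reaches {T,W,X,Y}.
K ∉ reach(Q|∅) ⇒ Q ⊥ K | ∅.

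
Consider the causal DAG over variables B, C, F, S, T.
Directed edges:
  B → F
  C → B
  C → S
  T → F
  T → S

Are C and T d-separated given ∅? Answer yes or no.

Yes — C ⊥ T | ∅.

Bayes-Ball from C | ∅ reaches {B,F,S}.
T ∉ reach(C|∅) ⇒ C ⊥ T | ∅.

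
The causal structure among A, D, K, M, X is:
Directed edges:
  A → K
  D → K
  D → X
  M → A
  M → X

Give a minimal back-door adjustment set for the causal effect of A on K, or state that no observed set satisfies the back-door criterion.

A→K: minimal back-door set ∅.

desc(A)\{A}={K}; candidates ⊆ {D,M,X}.
∅: A⊥K given ∅ in G with A→· removed — back-door holds.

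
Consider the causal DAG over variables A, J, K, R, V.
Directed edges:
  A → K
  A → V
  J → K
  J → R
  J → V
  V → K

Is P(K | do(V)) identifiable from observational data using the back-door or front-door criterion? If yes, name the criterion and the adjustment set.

P(K|do(V)): backdoor, adjust for {A, J}.

desc(V)\{V}={K}; candidates ⊆ {A,J,R}.
size 0: {}; under {} V still reaches {A,J,K,R} ∋ K.
size 1: {A}, {J}, {R}; under {A} V still reaches {J,K,R} ∋ K.
{A,J}: V⊥K given {A,J} in G with V→· removed — back-door holds.
P(K|do(V)) = Σ_{A,J} P(K|V,A,J)·P(A,J).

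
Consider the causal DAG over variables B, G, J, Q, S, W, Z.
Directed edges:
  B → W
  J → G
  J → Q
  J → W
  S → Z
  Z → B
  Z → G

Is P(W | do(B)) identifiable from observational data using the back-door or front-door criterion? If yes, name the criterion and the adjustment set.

desc(B)\{B}={W}; candidates ⊆ {G,J,Q,S,Z}.
∅: B⊥W given ∅ in G with B→· removed — back-door holds.
P(W|do(B)) = P(W|B) — no adjustment needed.

P(W|do(B)): backdoor, adjust for ∅.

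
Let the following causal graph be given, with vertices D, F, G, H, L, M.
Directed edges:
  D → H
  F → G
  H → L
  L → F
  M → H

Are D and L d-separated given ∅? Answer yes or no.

No — D and L are d-connected given ∅.

Bayes-Ball from D | ∅ reaches {F,G,H,L}.
L ∈ reach(D|∅) ⇒ D ⊥̸ L | ∅.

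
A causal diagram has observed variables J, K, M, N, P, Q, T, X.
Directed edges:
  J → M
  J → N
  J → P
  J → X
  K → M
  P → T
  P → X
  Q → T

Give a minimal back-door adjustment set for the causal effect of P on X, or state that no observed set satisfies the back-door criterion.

P→X: minimal back-door set {J}.

desc(P)\{P}={T,X}; candidates ⊆ {J,K,M,N,Q}.
size 0: {}; under {} P still reaches {J,M,N,X} ∋ X.
{J}: P⊥X given {J} in G with P→· removed — back-door holds.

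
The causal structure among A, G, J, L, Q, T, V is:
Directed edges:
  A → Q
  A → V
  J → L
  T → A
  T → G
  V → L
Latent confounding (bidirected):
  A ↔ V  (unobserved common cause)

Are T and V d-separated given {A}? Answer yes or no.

No — T and V are d-connected given {A}.

Bayes-Ball from T | {A} reaches {G,L,V}.
V ∈ reach(T|{A}) ⇒ T ⊥̸ V | {A}.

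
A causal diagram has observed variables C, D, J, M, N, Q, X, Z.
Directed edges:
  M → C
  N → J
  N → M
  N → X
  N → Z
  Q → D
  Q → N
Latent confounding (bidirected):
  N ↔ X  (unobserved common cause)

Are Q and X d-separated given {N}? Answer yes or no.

Bayes-Ball from Q | {N} reaches {D,X}.
X ∈ reach(Q|{N}) ⇒ Q ⊥̸ X | {N}.

No — Q and X are d-connected given {N}.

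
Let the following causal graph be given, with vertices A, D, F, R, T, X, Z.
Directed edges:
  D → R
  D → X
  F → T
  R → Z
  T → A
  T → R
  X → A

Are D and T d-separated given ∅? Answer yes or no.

Yes — D ⊥ T | ∅.

Bayes-Ball from D | ∅ reaches {A,R,X,Z}.
T ∉ reach(D|∅) ⇒ D ⊥ T | ∅.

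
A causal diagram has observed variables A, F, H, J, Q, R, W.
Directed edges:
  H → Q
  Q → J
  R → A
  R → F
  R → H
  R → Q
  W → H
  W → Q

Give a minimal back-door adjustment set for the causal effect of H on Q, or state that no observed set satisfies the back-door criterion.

H→Q: minimal back-door set {R, W}.

desc(H)\{H}={J,Q}; candidates ⊆ {A,F,R,W}.
size 0: {}; under {} H still reaches {A,F,J,Q,R,W} ∋ Q.
size 1: {A}, {F}, {R} …(+1); under {A} H still reaches {F,J,Q,R,W} ∋ Q.
{R,W}: H⊥Q given {R,W} in G with H→· removed — back-door holds.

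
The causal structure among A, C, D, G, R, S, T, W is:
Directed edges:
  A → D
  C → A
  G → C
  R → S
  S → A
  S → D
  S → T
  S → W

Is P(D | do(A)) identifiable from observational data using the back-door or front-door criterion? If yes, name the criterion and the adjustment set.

desc(A)\{A}={D}; candidates ⊆ {C,G,R,S,T,W}.
size 0: {}; under {} A still reaches {C,D,G,R,S,T,W} ∋ D.
{S}: A⊥D given {S} in G with A→· removed — back-door holds.
P(D|do(A)) = Σ_{S} P(D|A,S)·P(S).

P(D|do(A)): backdoor, adjust for {S}.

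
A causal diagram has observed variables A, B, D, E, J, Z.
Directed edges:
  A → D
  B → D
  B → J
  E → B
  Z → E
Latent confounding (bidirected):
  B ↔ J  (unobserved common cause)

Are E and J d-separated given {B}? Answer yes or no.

Bayes-Ball from E | {B} reaches {J,Z}.
J ∈ reach(E|{B}) ⇒ E ⊥̸ J | {B}.

No — E and J are d-connected given {B}.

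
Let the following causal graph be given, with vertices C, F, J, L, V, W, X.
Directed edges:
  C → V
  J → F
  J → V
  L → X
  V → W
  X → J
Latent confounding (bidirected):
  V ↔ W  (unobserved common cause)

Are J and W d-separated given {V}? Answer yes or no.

Bayes-Ball from J | {V} reaches {C,F,L,W,X}.
W ∈ reach(J|{V}) ⇒ J ⊥̸ W | {V}.

No — J and W are d-connected given {V}.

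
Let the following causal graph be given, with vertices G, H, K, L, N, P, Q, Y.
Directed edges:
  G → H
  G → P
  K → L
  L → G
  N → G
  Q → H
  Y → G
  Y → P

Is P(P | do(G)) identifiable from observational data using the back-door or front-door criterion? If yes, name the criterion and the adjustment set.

P(P|do(G)): backdoor, adjust for {Y}.

desc(G)\{G}={H,P}; candidates ⊆ {K,L,N,Q,Y}.
size 0: {}; under {} G still reaches {K,L,N,P,Y} ∋ P.
{Y}: G⊥P given {Y} in G with G→· removed — back-door holds.
P(P|do(G)) = Σ_{Y} P(P|G,Y)·P(Y).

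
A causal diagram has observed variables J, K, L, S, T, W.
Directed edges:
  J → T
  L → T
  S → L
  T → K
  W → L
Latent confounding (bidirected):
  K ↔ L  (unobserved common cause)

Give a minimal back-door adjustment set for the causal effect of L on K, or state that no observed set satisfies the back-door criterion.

L→K: no observed back-door set.

desc(L)\{L}={K,T}; candidates ⊆ {J,S,W}.
L↔K: latent back-door arc(s) into L.
size 0: {}; under {} L still reaches {K,S,W} ∋ K.
size 1: {J}, {S}, {W}; under {J} L still reaches {K,S,W} ∋ K.
size 2: {J,S}, {J,W}, {S,W}; under {J,S} L still reaches {K,W} ∋ K.
L↔K cannot be blocked by any observed set — no back-door set.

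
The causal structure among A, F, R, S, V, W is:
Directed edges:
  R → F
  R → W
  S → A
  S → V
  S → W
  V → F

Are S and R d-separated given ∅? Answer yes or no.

Yes — S ⊥ R | ∅.

Bayes-Ball from S | ∅ reaches {A,F,V,W}.
R ∉ reach(S|∅) ⇒ S ⊥ R | ∅.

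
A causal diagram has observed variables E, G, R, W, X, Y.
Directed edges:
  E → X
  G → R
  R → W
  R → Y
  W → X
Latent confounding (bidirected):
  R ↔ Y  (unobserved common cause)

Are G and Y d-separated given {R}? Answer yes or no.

Bayes-Ball from G | {R} reaches {Y}.
Y ∈ reach(G|{R}) ⇒ G ⊥̸ Y | {R}.

No — G and Y are d-connected given {R}.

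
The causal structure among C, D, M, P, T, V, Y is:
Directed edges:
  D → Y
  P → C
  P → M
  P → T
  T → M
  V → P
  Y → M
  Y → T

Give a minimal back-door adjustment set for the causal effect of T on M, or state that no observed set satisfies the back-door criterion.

desc(T)\{T}={M}; candidates ⊆ {C,D,P,V,Y}.
size 0: {}; under {} T still reaches {C,D,M,P,V,Y} ∋ M.
size 1: {C}, {D}, {P} …(+2); under {C} T still reaches {D,M,P,V,Y} ∋ M.
{P,Y}: T⊥M given {P,Y} in G with T→· removed — back-door holds.

T→M: minimal back-door set {P, Y}.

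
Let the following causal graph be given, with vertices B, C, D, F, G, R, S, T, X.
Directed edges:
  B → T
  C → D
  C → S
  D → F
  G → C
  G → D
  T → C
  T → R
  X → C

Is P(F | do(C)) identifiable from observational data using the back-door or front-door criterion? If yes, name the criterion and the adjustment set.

P(F|do(C)): backdoor, adjust for {G}.

desc(C)\{C}={D,F,S}; candidates ⊆ {B,G,R,T,X}.
size 0: {}; under {} C still reaches {B,D,F,G,R,T,X} ∋ F.
{G}: C⊥F given {G} in G with C→· removed — back-door holds.
P(F|do(C)) = Σ_{G} P(F|C,G)·P(G).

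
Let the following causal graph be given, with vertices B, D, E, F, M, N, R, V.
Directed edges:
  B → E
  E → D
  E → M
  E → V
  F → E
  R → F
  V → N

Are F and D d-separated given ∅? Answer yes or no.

No — F and D are d-connected given ∅.

Bayes-Ball from F | ∅ reaches {D,E,M,N,R,V}.
D ∈ reach(F|∅) ⇒ F ⊥̸ D | ∅.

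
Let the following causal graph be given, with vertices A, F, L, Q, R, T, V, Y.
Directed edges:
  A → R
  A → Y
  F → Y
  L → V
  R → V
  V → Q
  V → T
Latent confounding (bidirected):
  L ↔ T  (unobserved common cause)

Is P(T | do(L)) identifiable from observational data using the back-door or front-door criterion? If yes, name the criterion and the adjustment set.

P(T|do(L)): frontdoor, adjust for {V}.

desc(L)\{L}={Q,T,V}; candidates ⊆ {A,F,R,Y}.
L↔T: latent back-door arc(s) into L.
size 0: {}; under {} L still reaches {T} ∋ T.
size 1: {A}, {F}, {R} …(+1); under {A} L still reaches {T} ∋ T.
size 2: {A,F}, {A,R}, {A,Y} …(+3); under {A,F} L still reaches {T} ∋ T.
L↔T cannot be blocked by any observed set — no back-door set.
{V}: (i) intercepts every directed L→T path; (ii) no back-door L→{V}; (iii) {L} blocks every back-door {V}→T. Front-door holds.
P(T|do(L)) = Σ_{V} P(V|L) Σ_{L'} P(T|V,L')P(L').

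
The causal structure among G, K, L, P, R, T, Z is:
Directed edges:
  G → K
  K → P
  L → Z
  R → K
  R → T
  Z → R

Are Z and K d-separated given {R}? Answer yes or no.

Bayes-Ball from Z | {R} reaches {L}.
K ∉ reach(Z|{R}) ⇒ Z ⊥ K | {R}.

Yes — Z ⊥ K | {R}.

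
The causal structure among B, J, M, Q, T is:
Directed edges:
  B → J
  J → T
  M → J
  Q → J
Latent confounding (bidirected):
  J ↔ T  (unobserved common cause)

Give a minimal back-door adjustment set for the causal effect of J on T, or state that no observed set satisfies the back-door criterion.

desc(J)\{J}={T}; candidates ⊆ {B,M,Q}.
J↔T: latent back-door arc(s) into J.
size 0: {}; under {} J still reaches {B,M,Q,T} ∋ T.
size 1: {B}, {M}, {Q}; under {B} J still reaches {M,Q,T} ∋ T.
size 2: {B,M}, {B,Q}, {M,Q}; under {B,M} J still reaches {Q,T} ∋ T.
J↔T cannot be blocked by any observed set — no back-door set.

J→T: no observed back-door set.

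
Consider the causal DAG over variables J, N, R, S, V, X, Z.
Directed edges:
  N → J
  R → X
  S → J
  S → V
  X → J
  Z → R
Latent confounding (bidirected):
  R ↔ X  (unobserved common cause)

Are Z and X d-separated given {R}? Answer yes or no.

No — Z and X are d-connected given {R}.

Bayes-Ball from Z | {R} reaches {J,X}.
X ∈ reach(Z|{R}) ⇒ Z ⊥̸ X | {R}.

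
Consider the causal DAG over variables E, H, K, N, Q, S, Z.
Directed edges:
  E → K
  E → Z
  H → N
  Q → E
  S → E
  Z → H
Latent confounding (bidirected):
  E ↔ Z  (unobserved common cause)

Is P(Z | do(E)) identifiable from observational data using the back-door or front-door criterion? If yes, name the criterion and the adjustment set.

P(Z|do(E)): not identifiable (no BD/FD set).

desc(E)\{E}={H,K,N,Z}; candidates ⊆ {Q,S}.
E↔Z: latent back-door arc(s) into E.
size 0: {}; under {} E still reaches {H,N,Q,S,Z} ∋ Z.
size 1: {Q}, {S}; under {Q} E still reaches {H,N,S,Z} ∋ Z.
size 2: {Q,S}; under {Q,S} E still reaches {H,N,Z} ∋ Z.
E↔Z cannot be blocked by any observed set — no back-door set.
No mediator lies on a directed E→…→Z path.
Neither criterion identifies P(Z|do(E)) in this graph.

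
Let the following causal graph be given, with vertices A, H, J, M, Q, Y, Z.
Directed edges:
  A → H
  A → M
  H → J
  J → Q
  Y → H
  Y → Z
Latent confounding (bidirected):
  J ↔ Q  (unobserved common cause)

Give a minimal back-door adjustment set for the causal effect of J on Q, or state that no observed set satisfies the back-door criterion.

desc(J)\{J}={Q}; candidates ⊆ {A,H,M,Y,Z}.
J↔Q: latent back-door arc(s) into J.
size 0: {}; under {} J still reaches {A,H,M,Q,Y,Z} ∋ Q.
size 1: {A}, {H}, {M} …(+2); under {A} J still reaches {H,Q,Y,Z} ∋ Q.
size 2: {A,H}, {A,M}, {A,Y} …(+7); under {A,H} J still reaches {Q} ∋ Q.
J↔Q cannot be blocked by any observed set — no back-door set.

J→Q: no observed back-door set.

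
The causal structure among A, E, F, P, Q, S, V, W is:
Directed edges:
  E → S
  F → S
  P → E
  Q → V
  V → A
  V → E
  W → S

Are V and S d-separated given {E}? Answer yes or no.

Bayes-Ball from V | {E} reaches {A,P,Q}.
S ∉ reach(V|{E}) ⇒ V ⊥ S | {E}.

Yes — V ⊥ S | {E}.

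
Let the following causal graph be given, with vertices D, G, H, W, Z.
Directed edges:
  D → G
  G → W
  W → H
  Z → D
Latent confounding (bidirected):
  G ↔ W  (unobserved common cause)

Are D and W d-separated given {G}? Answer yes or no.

Bayes-Ball from D | {G} reaches {H,W,Z}.
W ∈ reach(D|{G}) ⇒ D ⊥̸ W | {G}.

No — D and W are d-connected given {G}.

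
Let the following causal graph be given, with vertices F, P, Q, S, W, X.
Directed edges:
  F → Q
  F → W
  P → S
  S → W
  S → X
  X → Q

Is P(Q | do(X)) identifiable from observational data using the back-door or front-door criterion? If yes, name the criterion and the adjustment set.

P(Q|do(X)): backdoor, adjust for ∅.

desc(X)\{X}={Q}; candidates ⊆ {F,P,S,W}.
∅: X⊥Q given ∅ in G with X→· removed — back-door holds.
P(Q|do(X)) = P(Q|X) — no adjustment needed.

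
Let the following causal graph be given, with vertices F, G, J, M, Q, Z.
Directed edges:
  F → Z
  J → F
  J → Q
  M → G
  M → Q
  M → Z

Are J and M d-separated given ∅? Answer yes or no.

Bayes-Ball from J | ∅ reaches {F,Q,Z}.
M ∉ reach(J|∅) ⇒ J ⊥ M | ∅.

Yes — J ⊥ M | ∅.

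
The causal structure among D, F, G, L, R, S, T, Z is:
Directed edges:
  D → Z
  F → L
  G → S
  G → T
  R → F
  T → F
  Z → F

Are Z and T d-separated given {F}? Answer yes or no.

No — Z and T are d-connected given {F}.

Bayes-Ball from Z | {F} reaches {D,G,R,S,T}.
T ∈ reach(Z|{F}) ⇒ Z ⊥̸ T | {F}.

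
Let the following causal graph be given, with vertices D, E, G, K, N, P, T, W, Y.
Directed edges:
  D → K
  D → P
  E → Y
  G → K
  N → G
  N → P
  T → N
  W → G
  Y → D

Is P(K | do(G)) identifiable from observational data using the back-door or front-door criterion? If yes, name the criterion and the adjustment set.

P(K|do(G)): backdoor, adjust for ∅.

desc(G)\{G}={K}; candidates ⊆ {D,E,N,P,T,W,Y}.
∅: G⊥K given ∅ in G with G→· removed — back-door holds.
P(K|do(G)) = P(K|G) — no adjustment needed.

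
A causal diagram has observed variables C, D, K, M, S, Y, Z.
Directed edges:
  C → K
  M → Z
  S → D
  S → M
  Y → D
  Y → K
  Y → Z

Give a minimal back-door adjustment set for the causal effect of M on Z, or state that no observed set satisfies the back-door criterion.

M→Z: minimal back-door set ∅.

desc(M)\{M}={Z}; candidates ⊆ {C,D,K,S,Y}.
∅: M⊥Z given ∅ in G with M→· removed — back-door holds.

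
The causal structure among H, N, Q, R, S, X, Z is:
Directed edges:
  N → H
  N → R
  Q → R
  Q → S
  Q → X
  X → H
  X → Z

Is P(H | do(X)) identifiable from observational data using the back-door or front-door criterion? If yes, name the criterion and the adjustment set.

P(H|do(X)): backdoor, adjust for ∅.

desc(X)\{X}={H,Z}; candidates ⊆ {N,Q,R,S}.
∅: X⊥H given ∅ in G with X→· removed — back-door holds.
P(H|do(X)) = P(H|X) — no adjustment needed.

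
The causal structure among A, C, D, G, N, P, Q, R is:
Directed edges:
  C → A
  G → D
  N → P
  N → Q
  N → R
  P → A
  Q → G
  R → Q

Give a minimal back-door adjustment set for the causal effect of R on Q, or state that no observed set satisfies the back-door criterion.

desc(R)\{R}={D,G,Q}; candidates ⊆ {A,C,N,P}.
size 0: {}; under {} R still reaches {A,D,G,N,P,Q} ∋ Q.
{N}: R⊥Q given {N} in G with R→· removed — back-door holds.

R→Q: minimal back-door set {N}.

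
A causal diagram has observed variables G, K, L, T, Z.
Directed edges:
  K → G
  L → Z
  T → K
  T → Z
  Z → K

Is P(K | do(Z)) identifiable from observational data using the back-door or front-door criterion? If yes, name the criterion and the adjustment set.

P(K|do(Z)): backdoor, adjust for {T}.

desc(Z)\{Z}={G,K}; candidates ⊆ {L,T}.
size 0: {}; under {} Z still reaches {G,K,L,T} ∋ K.
{T}: Z⊥K given {T} in G with Z→· removed — back-door holds.
P(K|do(Z)) = Σ_{T} P(K|Z,T)·P(T).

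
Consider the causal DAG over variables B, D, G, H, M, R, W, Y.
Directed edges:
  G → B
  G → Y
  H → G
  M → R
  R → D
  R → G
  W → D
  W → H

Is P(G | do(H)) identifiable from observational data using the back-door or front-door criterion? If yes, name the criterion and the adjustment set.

desc(H)\{H}={B,G,Y}; candidates ⊆ {D,M,R,W}.
∅: H⊥G given ∅ in G with H→· removed — back-door holds.
P(G|do(H)) = P(G|H) — no adjustment needed.

P(G|do(H)): backdoor, adjust for ∅.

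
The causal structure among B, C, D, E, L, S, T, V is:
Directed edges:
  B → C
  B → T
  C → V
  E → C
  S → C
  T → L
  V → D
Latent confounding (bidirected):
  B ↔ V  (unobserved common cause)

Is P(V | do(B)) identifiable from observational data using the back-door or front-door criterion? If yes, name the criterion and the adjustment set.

desc(B)\{B}={C,D,L,T,V}; candidates ⊆ {E,S}.
B↔V: latent back-door arc(s) into B.
size 0: {}; under {} B still reaches {D,V} ∋ V.
size 1: {E}, {S}; under {E} B still reaches {D,V} ∋ V.
size 2: {E,S}; under {E,S} B still reaches {D,V} ∋ V.
B↔V cannot be blocked by any observed set — no back-door set.
{C}: (i) intercepts every directed B→V path; (ii) no back-door B→{C}; (iii) {B} blocks every back-door {C}→V. Front-door holds.
P(V|do(B)) = Σ_{C} P(C|B) Σ_{B'} P(V|C,B')P(B').

P(V|do(B)): frontdoor, adjust for {C}.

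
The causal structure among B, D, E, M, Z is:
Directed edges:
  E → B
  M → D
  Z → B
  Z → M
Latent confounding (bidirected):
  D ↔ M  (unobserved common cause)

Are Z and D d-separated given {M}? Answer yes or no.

Bayes-Ball from Z | {M} reaches {B,D}.
D ∈ reach(Z|{M}) ⇒ Z ⊥̸ D | {M}.

No — Z and D are d-connected given {M}.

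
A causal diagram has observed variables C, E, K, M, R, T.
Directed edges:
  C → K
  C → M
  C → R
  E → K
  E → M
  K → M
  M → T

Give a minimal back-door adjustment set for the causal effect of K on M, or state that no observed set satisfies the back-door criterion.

desc(K)\{K}={M,T}; candidates ⊆ {C,E,R}.
size 0: {}; under {} K still reaches {C,E,M,R,T} ∋ M.
size 1: {C}, {E}, {R}; under {C} K still reaches {E,M,T} ∋ M.
{C,E}: K⊥M given {C,E} in G with K→· removed — back-door holds.

K→M: minimal back-door set {C, E}.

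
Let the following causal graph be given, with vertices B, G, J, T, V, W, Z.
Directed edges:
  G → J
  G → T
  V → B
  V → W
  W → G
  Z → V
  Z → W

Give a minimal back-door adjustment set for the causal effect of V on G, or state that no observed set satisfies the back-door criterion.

desc(V)\{V}={B,G,J,T,W}; candidates ⊆ {Z}.
size 0: {}; under {} V still reaches {G,J,T,W,Z} ∋ G.
{Z}: V⊥G given {Z} in G with V→· removed — back-door holds.

V→G: minimal back-door set {Z}.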